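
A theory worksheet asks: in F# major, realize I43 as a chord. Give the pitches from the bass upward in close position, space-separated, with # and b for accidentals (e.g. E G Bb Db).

C# E# F# A#

The numeral's case and figure indicate a major seventh chord. In F# major its root, scale degree 1, is F#.
Stacking thirds from F# gives F#-A#-C#-E#.
The figured bass 43 indicates second inversion, placing the fifth (C#) in the bass: C#-E#-F#-A#.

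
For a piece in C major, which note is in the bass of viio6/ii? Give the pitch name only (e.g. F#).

The applied chord viio6/ii is rooted on C#: C#-E-G.
The figure 6 means first inversion — the third is in the bass.

E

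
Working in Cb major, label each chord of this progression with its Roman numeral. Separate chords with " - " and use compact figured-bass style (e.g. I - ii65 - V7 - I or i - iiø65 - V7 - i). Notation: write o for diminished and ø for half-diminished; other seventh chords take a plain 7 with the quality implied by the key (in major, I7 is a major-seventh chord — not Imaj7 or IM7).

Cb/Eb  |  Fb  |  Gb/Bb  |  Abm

I6 - IV - V6 - vi

Cb/Eb: root Cb is the tonic; major triad there is I6.
Fb: root Fb is the subdominant; major triad there is IV.
Gb/Bb has root Gb, degree 5 in Cb major, so V6.
Abm: root Ab is the submediant; minor triad there is vi.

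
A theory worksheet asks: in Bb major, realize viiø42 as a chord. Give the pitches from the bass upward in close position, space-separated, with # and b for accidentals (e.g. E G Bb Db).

G A C Eb

The numeral's case and figure indicate a half-diminished seventh chord. In Bb major its root, scale degree 7, is A.
Stacking thirds from A gives A-C-Eb-G.
The figured bass 42 indicates third inversion, placing the seventh (G) in the bass: G-A-C-Eb.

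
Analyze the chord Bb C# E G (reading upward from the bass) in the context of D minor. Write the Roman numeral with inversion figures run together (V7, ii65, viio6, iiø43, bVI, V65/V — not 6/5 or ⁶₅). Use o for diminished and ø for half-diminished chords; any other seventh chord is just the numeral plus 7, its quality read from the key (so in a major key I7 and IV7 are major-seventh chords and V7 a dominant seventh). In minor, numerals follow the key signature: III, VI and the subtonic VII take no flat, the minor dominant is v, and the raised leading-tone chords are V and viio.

viio42

The pitches C#-E-G-Bb form a fully diminished seventh chord rooted on C#.
In D minor, C# is the leading tone; the diatonic fully diminished seventh chord there is viio7.
With Bb in the bass the chord is in third inversion, so the figured bass is 42.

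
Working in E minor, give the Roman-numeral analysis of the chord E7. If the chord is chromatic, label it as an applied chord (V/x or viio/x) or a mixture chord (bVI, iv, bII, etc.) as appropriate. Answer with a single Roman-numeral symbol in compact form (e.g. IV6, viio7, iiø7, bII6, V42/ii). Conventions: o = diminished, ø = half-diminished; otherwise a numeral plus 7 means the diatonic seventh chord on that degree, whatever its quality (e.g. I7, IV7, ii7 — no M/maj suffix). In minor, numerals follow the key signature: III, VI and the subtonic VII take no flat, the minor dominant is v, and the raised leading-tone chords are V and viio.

V7/iv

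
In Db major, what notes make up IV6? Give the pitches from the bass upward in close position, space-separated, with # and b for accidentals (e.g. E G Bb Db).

In Db major, the subdominant is Gb, and the diatonic chord built there is a major triad.
Stacking thirds from Gb gives Gb-Bb-Db.
The figured bass 6 indicates first inversion, placing the third (Bb) in the bass: Bb-Db-Gb.

Bb Db Gb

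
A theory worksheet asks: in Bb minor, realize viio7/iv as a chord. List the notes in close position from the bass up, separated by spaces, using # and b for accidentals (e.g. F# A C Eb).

The slash marks an applied leading-tone chord: viio of iv. In Bb minor, iv is Eb, so the leading tone to it is D, a half step below.
Building a fully diminished seventh chord on D gives D-F-Ab-Cb.

D F Ab Cb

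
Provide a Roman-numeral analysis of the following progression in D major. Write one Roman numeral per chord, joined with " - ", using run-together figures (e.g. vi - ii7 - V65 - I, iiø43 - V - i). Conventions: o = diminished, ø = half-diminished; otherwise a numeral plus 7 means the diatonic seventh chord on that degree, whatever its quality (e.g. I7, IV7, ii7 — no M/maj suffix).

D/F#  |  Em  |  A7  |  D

I6 - ii - V7 - I

D/F#: major triad on D = scale degree 1 → I6.
Em has root E, degree 2 in D major, so ii.
A7: dominant seventh chord on A = scale degree 5 → V7.
D: root D is the tonic; major triad there is I.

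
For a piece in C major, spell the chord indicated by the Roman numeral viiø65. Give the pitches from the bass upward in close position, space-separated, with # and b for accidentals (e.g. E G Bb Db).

D F A B

The numeral's case and figure indicate a half-diminished seventh chord. In C major its root, the leading tone, is B.
Stacking thirds from B gives B-D-F-A.
With the 65 figure the chord is in first inversion; from the bass D upward in close position it reads D-F-A-B.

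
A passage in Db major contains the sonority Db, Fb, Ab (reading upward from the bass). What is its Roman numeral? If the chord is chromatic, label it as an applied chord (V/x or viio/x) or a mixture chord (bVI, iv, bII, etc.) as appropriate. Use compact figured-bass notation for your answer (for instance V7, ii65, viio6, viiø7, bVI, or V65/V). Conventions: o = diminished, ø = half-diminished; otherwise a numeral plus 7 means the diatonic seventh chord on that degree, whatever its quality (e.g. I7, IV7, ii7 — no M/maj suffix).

i

The pitches Db-Fb-Ab form a minor triad rooted on Db.
Db is the first degree of Db major. This is the minor tonic, borrowed from the parallel minor.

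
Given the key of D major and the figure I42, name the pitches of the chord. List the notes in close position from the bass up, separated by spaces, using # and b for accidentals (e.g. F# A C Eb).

C# D F# A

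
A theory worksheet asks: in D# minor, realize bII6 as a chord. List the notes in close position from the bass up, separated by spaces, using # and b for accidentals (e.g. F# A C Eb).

Scale degree 2 in D# minor is E#; lowering it a half step gives E. bII6 is the Neapolitan sixth — a major triad on the lowered second degree, here in its customary first inversion.
So the chord is E-G#-B.
The figured bass 6 indicates first inversion, placing the third (G#) in the bass: G#-B-E.

G# B E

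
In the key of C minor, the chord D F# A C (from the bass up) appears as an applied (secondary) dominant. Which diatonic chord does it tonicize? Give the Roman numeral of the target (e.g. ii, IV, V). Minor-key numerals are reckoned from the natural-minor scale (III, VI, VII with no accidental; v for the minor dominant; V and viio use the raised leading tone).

The chord is a dominant seventh chord on D.
A dominant resolves down a perfect fifth: D → G. In C minor, G is scale degree 5, i.e. V.

V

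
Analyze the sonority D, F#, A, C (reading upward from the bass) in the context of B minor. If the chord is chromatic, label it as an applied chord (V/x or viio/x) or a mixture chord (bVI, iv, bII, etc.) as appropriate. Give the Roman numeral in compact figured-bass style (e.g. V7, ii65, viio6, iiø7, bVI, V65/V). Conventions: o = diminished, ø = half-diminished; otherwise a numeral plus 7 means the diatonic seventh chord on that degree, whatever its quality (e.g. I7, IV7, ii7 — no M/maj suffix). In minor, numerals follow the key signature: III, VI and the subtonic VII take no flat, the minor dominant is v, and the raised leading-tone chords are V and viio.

Stacked in thirds the chord is D-F#-A-C: a dominant seventh chord on D.
D is not a diatonic chord root with this quality in B minor, but it lies a perfect fifth above G (VI), so the chord functions as an applied dominant of VI.

V7/VI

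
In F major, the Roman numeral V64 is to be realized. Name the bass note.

G

V in F major has root C; the chord is C-E-G.
The figure 64 means second inversion — the fifth is in the bass.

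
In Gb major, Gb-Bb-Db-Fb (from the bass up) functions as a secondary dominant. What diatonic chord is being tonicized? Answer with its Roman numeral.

IV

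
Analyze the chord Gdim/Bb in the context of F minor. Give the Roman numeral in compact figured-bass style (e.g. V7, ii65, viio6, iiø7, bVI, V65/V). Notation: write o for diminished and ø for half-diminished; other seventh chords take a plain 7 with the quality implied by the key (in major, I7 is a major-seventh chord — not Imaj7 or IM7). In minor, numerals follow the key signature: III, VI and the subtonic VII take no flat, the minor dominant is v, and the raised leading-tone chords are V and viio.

iio6

Stacked in thirds the chord is G-Bb-Db: a diminished triad on G.
G is scale degree 2 in F minor, and a diminished triad on that degree is written iio.
With Bb in the bass the chord is in first inversion, so the figured bass is 6.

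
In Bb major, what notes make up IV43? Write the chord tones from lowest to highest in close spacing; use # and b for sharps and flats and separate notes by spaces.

Bb D Eb G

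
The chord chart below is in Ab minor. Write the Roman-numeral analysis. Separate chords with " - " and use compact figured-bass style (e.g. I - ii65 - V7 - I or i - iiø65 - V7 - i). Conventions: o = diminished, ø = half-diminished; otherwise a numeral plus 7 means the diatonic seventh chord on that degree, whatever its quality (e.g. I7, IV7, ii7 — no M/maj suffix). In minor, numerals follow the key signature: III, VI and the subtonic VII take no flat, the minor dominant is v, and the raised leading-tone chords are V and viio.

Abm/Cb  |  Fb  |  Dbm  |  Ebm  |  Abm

i6 - VI - iv - v - i

Abm/Cb has root Ab, degree 1 in Ab minor, so i6.
Fb has root Fb, degree 6 in Ab minor, so VI.
Dbm has root Db, degree 4 in Ab minor, so iv.
Ebm has root Eb, degree 5 in Ab minor, so v.
Abm: root Ab is the tonic; minor triad there is i.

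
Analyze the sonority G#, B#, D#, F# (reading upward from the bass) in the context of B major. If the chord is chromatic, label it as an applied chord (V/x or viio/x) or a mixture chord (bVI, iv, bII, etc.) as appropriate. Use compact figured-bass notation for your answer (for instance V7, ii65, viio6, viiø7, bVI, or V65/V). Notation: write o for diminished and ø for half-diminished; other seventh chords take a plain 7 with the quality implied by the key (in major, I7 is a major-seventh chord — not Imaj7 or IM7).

V7/ii

The pitches G#-B#-D#-F# form a dominant seventh chord rooted on G#.
G# is not a diatonic chord root with this quality in B major, but it lies a perfect fifth above C# (ii), so the chord functions as an applied dominant of ii.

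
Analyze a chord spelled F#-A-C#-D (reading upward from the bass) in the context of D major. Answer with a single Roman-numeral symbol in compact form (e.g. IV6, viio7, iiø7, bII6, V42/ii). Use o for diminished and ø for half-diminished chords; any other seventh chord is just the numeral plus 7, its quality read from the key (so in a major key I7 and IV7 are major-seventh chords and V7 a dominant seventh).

I65

The pitches D-F#-A-C# form a major seventh chord rooted on D.
D is scale degree 1 in D major, and a major seventh chord on that degree is written I7.
With F# in the bass the chord is in first inversion, so the figured bass is 65.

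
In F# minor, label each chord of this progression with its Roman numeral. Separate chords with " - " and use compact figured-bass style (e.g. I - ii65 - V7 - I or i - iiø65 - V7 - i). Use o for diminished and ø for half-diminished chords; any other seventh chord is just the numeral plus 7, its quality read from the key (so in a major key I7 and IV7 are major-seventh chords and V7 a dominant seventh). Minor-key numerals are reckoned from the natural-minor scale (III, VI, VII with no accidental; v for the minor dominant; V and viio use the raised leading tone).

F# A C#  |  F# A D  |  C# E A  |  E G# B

F#-A-C# has root F#, degree 1 in F# minor, so i.
F#-A-D: root D is the submediant; major triad there is VI6.
C#-E-A has root A, degree 3 in F# minor, so III6.
E-G#-B has root E, degree 7 in F# minor, so VII.

i - VI6 - III6 - VII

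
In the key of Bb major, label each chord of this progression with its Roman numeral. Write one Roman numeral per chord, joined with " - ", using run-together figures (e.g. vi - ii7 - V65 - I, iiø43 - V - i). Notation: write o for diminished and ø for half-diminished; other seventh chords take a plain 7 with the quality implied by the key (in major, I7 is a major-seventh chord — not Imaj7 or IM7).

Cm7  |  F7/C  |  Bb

ii7 - V43 - I

Cm7 has root C, degree 2 in Bb major, so ii7.
F7/C: dominant seventh chord on F = scale degree 5 → V43.
Bb: major triad on Bb = scale degree 1 → I.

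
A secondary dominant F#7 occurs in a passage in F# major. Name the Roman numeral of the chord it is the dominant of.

IV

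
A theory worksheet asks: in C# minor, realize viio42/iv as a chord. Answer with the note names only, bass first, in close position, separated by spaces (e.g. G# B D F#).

D E# G# B

viio42/iv is a secondary leading-tone chord. The target iv is F# in C# minor; the applied chord is rooted a semitone below, on E#.
Building a fully diminished seventh chord on E# gives E#-G#-B-D.
The figured bass 42 indicates third inversion, placing the seventh (D) in the bass: D-E#-G#-B.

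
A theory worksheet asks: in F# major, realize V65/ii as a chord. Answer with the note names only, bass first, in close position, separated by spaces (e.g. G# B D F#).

F## A# C# D#

The slash means an applied dominant: we want the dominant of ii. In F# major, ii is G# minor, and its dominant is built on D#.
Building a dominant seventh chord on D# gives D#-F##-A#-C#.
The figured bass 65 indicates first inversion, placing the third (F##) in the bass: F##-A#-C#-D#.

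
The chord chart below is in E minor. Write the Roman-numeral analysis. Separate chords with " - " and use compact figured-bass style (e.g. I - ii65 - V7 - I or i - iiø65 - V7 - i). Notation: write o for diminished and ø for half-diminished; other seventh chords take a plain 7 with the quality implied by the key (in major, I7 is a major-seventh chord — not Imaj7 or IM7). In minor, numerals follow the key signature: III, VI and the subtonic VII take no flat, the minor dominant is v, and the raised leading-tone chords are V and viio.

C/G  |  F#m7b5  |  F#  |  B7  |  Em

VI64 - iiø7 - V/V - V7 - i

C/G: major triad on C = scale degree 6 → VI64.
F#m7b5: half-diminished seventh chord on F# = scale degree 2 → iiø7.
F#: a major triad on F#, the applied dominant of V → V/V.
B7: root B is the dominant; dominant seventh chord there is V7.
Em: minor triad on E = scale degree 1 → i.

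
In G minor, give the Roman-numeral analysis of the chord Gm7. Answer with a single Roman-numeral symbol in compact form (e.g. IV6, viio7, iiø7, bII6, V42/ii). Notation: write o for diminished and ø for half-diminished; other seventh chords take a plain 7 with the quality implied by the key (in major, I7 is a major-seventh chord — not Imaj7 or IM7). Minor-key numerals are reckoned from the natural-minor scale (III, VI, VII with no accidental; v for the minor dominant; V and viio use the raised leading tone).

The pitches G-Bb-D-F form a minor seventh chord rooted on G.
In G minor, G is the tonic; the diatonic minor seventh chord there is i7.

i7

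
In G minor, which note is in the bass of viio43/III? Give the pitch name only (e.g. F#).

Eb

The applied chord viio43/III is rooted on A: A-C-Eb-Gb.
The figure 43 means second inversion — the fifth is in the bass.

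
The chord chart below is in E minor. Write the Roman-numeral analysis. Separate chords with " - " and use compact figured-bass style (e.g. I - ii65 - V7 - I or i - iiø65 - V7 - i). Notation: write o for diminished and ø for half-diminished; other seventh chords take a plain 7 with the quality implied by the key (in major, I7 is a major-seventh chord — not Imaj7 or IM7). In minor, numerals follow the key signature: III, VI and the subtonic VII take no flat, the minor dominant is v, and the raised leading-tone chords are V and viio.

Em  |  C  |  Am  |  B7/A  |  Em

i - VI - iv - V42 - i

Em: root E is the tonic; minor triad there is i.
C has root C, degree 6 in E minor, so VI.
Am: minor triad on A = scale degree 4 → iv.
B7/A: dominant seventh chord on B = scale degree 5 → V42.
Em: minor triad on E = scale degree 1 → i.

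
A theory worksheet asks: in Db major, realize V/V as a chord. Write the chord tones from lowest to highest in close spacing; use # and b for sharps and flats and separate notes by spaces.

Eb G Bb

V/V is a secondary dominant — the dominant triad of V. V in Db major is Ab, so the applied chord's root is Eb, a perfect fifth above.
Building a major triad on Eb gives Eb-G-Bb.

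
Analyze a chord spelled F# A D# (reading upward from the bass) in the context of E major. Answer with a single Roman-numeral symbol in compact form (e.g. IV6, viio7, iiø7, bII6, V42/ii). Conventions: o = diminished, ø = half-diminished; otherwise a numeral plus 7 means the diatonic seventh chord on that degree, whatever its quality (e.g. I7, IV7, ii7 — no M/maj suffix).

viio6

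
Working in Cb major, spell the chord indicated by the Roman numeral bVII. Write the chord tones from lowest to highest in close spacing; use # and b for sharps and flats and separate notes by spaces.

bVII is a major triad on the lowered seventh degree (the subtonic), borrowed from the parallel minor. In Cb major that root is Bbb.
So the chord is Bbb-Db-Fb, a major triad.

Bbb Db Fb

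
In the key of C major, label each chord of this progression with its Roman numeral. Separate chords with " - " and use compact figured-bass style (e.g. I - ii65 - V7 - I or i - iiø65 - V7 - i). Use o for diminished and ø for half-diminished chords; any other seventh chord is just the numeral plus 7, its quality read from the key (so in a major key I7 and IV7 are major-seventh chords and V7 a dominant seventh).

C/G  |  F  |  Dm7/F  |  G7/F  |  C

C/G: root C is the tonic; major triad there is I64.
F: root F is the subdominant; major triad there is IV.
Dm7/F: minor seventh chord on D = scale degree 2 → ii65.
G7/F has root G, degree 5 in C major, so V42.
C: major triad on C = scale degree 1 → I.

I64 - IV - ii65 - V42 - I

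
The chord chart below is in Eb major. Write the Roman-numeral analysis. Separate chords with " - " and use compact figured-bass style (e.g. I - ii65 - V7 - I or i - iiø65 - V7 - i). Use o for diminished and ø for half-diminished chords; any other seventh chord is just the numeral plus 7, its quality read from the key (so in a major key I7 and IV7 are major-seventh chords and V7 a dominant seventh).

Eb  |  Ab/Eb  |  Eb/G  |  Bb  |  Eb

I - IV64 - I6 - V - I

Eb: major triad on Eb = scale degree 1 → I.
Ab/Eb: major triad on Ab = scale degree 4 → IV64.
Eb/G: root Eb is the tonic; major triad there is I6.
Bb: root Bb is the dominant; major triad there is V.
Eb has root Eb, degree 1 in Eb major, so I.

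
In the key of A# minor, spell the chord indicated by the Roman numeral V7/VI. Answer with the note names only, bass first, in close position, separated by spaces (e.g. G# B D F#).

C# E# G# B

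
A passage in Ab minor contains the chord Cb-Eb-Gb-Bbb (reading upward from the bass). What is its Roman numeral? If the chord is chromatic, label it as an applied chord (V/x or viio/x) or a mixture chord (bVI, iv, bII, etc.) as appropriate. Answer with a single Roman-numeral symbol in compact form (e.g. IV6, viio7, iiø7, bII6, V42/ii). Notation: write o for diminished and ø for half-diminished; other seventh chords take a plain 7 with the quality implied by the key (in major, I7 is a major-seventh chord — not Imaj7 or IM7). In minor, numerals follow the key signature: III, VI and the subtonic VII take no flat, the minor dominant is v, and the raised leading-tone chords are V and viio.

V7/VI

Stacked in thirds the chord is Cb-Eb-Gb-Bbb: a dominant seventh chord on Cb.
Cb is not a diatonic chord root with this quality in Ab minor, but it lies a perfect fifth above Fb (VI), so the chord functions as an applied dominant of VI.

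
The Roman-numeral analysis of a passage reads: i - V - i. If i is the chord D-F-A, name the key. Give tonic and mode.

D minor

The anchor chord is a minor triad on D, labeled i.
If D is scale degree 1 and the mode makes that degree carry a minor triad, the tonic is D and the mode is minor.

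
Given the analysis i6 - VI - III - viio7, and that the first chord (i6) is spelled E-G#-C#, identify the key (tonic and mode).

The chord C#m/E is a minor triad rooted on C#; its label is i6.
If C# is scale degree 1 and the mode makes that degree carry a minor triad, the tonic is C# and the mode is minor.

C# minor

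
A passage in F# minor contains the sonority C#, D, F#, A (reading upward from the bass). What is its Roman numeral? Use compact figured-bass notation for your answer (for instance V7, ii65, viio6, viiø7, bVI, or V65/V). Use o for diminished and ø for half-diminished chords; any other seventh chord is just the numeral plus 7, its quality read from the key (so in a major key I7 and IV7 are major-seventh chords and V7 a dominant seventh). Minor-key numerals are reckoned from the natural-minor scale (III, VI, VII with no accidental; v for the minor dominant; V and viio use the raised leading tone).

The pitches D-F#-A-C# form a major seventh chord rooted on D.
In F# minor, D is the submediant; the diatonic major seventh chord there is VI7.
With C# in the bass the chord is in third inversion, so the figured bass is 42.

VI42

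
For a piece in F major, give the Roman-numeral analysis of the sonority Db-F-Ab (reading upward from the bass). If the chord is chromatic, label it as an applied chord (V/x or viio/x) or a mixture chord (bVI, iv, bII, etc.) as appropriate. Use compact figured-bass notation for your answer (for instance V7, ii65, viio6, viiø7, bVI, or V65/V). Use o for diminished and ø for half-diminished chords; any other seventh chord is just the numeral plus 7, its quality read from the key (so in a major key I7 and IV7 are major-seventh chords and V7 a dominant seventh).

Stacked in thirds the chord is Db-F-Ab: a major triad on Db.
Db is the lowered sixth degree of F major (diatonic 6 would be D). This is a major triad on the lowered sixth degree, borrowed from the parallel minor.

bVI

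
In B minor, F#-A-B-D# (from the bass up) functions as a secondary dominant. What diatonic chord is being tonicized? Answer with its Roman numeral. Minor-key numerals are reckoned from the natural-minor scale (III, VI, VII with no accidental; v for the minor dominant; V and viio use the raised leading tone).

iv

The chord is a dominant seventh chord on B.
A dominant resolves down a perfect fifth: B → E. In B minor, E is scale degree 4, i.e. iv.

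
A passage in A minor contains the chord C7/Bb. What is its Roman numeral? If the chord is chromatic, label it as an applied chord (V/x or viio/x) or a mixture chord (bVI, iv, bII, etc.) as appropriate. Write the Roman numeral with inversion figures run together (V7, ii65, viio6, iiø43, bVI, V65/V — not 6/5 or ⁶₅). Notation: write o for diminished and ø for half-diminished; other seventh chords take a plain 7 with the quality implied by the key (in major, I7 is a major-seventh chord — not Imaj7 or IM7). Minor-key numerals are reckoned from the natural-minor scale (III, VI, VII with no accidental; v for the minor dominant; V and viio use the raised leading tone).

V42/VI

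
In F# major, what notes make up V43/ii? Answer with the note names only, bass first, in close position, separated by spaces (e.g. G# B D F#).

A# C# D# F##

The slash means an applied dominant: we want the dominant of ii. In F# major, ii is G# minor, and its dominant is built on D#.
Building a dominant seventh chord on D# gives D#-F##-A#-C#.
The figured bass 43 indicates second inversion, placing the fifth (A#) in the bass: A#-C#-D#-F##.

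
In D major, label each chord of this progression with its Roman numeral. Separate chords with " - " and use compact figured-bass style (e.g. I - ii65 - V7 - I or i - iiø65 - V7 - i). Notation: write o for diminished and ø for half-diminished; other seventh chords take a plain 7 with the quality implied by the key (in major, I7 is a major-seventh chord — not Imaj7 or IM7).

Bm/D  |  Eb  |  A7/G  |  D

Bm/D: minor triad on B = scale degree 6 → vi6.
Eb is non-diatonic — a major triad on the lowered supertonic (Eb): the Neapolitan chord, bII.
A7/G: root A is the dominant; dominant seventh chord there is V42.
D has root D, degree 1 in D major, so I.

vi6 - bII - V42 - I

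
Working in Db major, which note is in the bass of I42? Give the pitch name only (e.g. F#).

I in Db major has root Db; the chord is Db-F-Ab-C.
The figure 42 means third inversion — the seventh is in the bass.

C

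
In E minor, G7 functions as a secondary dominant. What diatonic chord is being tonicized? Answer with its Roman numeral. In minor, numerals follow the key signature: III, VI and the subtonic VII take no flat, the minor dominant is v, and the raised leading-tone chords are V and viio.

VI

The chord is a dominant seventh chord on G.
A dominant resolves down a perfect fifth: G → C. In E minor, C is scale degree 6, i.e. VI.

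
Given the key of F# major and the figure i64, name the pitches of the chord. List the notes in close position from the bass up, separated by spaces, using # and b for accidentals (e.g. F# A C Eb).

C# F# A

i64 is the minor tonic, borrowed from the parallel minor. In F# major that root is F#.
So the chord is F#-A-C#.
With the 64 figure the chord is in second inversion; from the bass C# upward in close position it reads C#-F#-A.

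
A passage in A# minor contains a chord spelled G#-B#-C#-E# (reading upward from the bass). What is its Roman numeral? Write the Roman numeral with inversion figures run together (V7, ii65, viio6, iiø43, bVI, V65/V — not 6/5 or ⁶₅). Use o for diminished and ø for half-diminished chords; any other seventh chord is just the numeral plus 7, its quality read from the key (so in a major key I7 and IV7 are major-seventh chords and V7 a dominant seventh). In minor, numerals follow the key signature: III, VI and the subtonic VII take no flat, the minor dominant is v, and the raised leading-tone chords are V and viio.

III43

Stacked in thirds the chord is C#-E#-G#-B#: a major seventh chord on C#.
C# is scale degree 3 in A# minor, and a major seventh chord on that degree is written III7.
With G# in the bass the chord is in second inversion, so the figured bass is 43.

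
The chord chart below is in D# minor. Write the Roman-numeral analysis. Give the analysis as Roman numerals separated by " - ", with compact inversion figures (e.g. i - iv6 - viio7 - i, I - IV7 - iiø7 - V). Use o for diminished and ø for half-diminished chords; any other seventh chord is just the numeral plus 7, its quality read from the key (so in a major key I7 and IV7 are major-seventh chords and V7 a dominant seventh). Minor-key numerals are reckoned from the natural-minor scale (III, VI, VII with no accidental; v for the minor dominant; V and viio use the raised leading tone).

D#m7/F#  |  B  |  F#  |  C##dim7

i65 - VI - III - viio7

D#m7/F#: minor seventh chord on D# = scale degree 1 → i65.
B has root B, degree 6 in D# minor, so VI.
F#: root F# is the mediant; major triad there is III.
C##dim7: root C## is the leading tone; fully diminished seventh chord there is viio7.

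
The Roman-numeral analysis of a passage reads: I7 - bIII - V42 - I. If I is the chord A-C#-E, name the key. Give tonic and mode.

A major

The anchor chord is a major triad on A, labeled I.
If A is scale degree 1 and the mode makes that degree carry a major triad, the tonic is A and the mode is major.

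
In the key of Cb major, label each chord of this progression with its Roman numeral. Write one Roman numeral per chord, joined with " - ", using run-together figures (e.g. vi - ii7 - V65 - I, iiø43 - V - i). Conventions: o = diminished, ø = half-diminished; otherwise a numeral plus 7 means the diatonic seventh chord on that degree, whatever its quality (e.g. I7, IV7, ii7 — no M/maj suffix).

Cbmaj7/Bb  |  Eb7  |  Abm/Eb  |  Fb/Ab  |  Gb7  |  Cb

I42 - V7/vi - vi64 - IV6 - V7 - I

Cbmaj7/Bb has root Cb, degree 1 in Cb major, so I42.
Eb7: chromatic; Eb is V of vi, so V7/vi.
Abm/Eb: minor triad on Ab = scale degree 6 → vi64.
Fb/Ab: root Fb is the subdominant; major triad there is IV6.
Gb7: root Gb is the dominant; dominant seventh chord there is V7.
Cb has root Cb, degree 1 in Cb major, so I.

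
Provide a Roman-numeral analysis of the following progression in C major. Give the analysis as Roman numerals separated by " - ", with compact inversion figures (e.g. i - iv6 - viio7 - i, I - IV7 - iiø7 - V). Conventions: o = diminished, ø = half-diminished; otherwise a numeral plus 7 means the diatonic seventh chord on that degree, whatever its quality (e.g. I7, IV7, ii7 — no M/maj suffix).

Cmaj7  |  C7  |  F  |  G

Cmaj7: major seventh chord on C = scale degree 1 → I7.
C7: a dominant seventh chord on C, the applied dominant of IV → V7/IV.
F: major triad on F = scale degree 4 → IV.
G: root G is the dominant; major triad there is V.

I7 - V7/IV - IV - V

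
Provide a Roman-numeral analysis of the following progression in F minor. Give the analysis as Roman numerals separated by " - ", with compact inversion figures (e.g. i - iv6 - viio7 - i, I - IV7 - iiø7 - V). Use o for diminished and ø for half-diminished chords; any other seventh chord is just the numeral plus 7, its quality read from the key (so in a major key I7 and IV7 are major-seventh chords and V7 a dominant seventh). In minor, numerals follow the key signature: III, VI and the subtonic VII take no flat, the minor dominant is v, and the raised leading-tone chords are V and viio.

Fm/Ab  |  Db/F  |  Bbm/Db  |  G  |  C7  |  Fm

Fm/Ab: root F is the tonic; minor triad there is i6.
Db/F: major triad on Db = scale degree 6 → VI6.
Bbm/Db: minor triad on Bb = scale degree 4 → iv6.
G: a major triad on G, the applied dominant of V → V/V.
C7: dominant seventh chord on C = scale degree 5 → V7.
Fm: minor triad on F = scale degree 1 → i.

i6 - VI6 - iv6 - V/V - V7 - i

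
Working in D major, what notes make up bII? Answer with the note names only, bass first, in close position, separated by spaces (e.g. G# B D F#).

Eb G Bb

Scale degree 2 in D major is E; lowering it a half step gives Eb. bII is the Neapolitan chord — a major triad on the lowered second degree.
So the chord is Eb-G-Bb.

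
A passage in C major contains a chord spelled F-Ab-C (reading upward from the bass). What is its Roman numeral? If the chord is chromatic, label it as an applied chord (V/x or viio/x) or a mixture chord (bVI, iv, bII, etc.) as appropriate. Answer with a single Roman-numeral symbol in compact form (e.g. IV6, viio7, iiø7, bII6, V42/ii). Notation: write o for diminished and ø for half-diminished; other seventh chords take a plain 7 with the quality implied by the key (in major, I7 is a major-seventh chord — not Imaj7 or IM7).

Stacked in thirds the chord is F-Ab-C: a minor triad on F.
F is the fourth degree of C major. This is the minor subdominant, borrowed from the parallel minor.

iv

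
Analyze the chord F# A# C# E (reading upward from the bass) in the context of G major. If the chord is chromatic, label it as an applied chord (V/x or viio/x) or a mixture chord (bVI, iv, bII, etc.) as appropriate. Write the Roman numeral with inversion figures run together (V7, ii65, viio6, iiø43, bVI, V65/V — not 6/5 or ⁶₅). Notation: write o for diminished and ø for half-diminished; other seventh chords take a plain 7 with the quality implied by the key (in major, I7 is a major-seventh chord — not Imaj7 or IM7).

V7/iii

Stacked in thirds the chord is F#-A#-C#-E: a dominant seventh chord on F#.
F# is not a diatonic chord root with this quality in G major, but it lies a perfect fifth above B (iii), so the chord functions as an applied dominant of iii.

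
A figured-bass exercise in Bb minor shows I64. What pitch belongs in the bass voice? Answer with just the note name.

F

I in Bb minor has root Bb; the chord is Bb-D-F.
The figure 64 means second inversion — the fifth is in the bass.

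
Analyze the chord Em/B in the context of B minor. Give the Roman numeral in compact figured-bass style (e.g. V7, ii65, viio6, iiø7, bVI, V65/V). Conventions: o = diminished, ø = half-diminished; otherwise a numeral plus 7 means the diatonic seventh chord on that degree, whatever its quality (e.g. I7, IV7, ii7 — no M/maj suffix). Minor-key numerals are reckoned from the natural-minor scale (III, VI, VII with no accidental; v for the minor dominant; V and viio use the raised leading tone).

iv64

Stacked in thirds the chord is E-G-B: a minor triad on E.
E is scale degree 4 in B minor, and a minor triad on that degree is written iv.
With B in the bass the chord is in second inversion, so the figured bass is 64.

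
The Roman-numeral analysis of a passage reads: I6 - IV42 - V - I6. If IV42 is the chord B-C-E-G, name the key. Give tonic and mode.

G major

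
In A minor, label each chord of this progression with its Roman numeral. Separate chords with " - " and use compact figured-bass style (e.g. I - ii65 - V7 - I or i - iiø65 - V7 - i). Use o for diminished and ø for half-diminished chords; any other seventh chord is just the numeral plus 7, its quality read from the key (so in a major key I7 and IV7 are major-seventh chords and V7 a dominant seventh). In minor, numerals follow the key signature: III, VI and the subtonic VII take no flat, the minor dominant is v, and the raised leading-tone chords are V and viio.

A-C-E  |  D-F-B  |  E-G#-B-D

A-C-E: root A is the tonic; minor triad there is i.
D-F-B: diminished triad on B = scale degree 2 → iio6.
E-G#-B-D: root E is the dominant; dominant seventh chord there is V7.

i - iio6 - V7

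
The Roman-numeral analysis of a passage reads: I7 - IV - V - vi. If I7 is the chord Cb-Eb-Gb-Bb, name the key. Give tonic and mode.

I7 is given as Cb-Eb-Gb-Bb — a major seventh chord with root Cb.
If Cb is scale degree 1 and the mode makes that degree carry a major seventh chord, the tonic is Cb and the mode is major.

Cb major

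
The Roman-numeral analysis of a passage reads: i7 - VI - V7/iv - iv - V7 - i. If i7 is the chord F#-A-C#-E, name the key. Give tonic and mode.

The chord F#m7 is a minor seventh chord rooted on F#; its label is i7.
If F# is scale degree 1 and the mode makes that degree carry a minor seventh chord, the tonic is F# and the mode is minor.

F# minor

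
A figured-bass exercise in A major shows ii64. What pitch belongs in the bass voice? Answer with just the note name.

F#

ii in A major has root B; the chord is B-D-F#.
The figure 64 means second inversion — the fifth is in the bass.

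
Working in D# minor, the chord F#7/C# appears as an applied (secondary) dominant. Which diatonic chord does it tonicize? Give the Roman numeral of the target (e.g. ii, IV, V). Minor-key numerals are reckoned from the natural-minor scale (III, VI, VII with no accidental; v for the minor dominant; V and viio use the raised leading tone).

The chord is a dominant seventh chord on F#.
A dominant resolves down a perfect fifth: F# → B. In D# minor, B is scale degree 6, i.e. VI.

VI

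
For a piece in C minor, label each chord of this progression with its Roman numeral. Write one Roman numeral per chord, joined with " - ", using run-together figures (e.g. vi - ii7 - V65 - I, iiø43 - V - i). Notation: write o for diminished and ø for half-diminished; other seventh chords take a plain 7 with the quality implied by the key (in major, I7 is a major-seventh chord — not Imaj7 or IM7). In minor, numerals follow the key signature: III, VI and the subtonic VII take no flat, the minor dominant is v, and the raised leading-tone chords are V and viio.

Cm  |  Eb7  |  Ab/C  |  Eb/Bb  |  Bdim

i - V7/VI - VI6 - III64 - viio

Cm: minor triad on C = scale degree 1 → i.
Eb7 is the secondary dominant of VI (dominant seventh chord on Eb): V7/VI.
Ab/C: root Ab is the submediant; major triad there is VI6.
Eb/Bb: root Eb is the mediant; major triad there is III64.
Bdim: diminished triad on B = scale degree 7 → viio.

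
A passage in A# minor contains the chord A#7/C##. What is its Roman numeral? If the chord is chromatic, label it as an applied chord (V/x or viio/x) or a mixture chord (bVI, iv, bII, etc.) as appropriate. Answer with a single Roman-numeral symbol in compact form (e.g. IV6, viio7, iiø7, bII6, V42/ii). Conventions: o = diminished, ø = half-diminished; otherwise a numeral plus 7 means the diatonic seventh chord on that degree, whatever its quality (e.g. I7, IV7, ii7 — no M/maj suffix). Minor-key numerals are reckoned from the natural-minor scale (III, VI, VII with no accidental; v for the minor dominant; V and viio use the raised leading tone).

V65/iv

Stacked in thirds the chord is A#-C##-E#-G#: a dominant seventh chord on A#.
A# is not a diatonic chord root with this quality in A# minor, but it lies a perfect fifth above D# (iv), so the chord functions as an applied dominant of iv.
With C## in the bass the chord is in first inversion, so the figured bass is 65.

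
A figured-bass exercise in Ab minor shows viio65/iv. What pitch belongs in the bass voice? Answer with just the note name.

The applied chord viio65/iv is rooted on C: C-Eb-Gb-Bbb.
The figure 65 means first inversion — the third is in the bass.

Eb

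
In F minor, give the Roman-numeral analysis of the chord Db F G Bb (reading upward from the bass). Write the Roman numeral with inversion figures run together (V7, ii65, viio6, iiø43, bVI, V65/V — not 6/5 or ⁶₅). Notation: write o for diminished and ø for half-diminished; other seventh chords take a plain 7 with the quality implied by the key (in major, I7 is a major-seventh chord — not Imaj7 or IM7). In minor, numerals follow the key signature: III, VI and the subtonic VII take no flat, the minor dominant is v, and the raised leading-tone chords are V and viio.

iiø43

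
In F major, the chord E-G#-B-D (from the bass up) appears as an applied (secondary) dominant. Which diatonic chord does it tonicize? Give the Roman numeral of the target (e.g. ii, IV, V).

The chord is a dominant seventh chord on E.
A dominant resolves down a perfect fifth: E → A. In F major, A is scale degree 3, i.e. iii.

iii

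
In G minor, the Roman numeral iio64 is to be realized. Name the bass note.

Eb

iio in G minor has root A; the chord is A-C-Eb.
The figure 64 means second inversion — the fifth is in the bass.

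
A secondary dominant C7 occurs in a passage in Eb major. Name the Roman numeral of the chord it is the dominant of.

The chord is a dominant seventh chord on C.
A dominant resolves down a perfect fifth: C → F. In Eb major, F is scale degree 2, i.e. ii.

ii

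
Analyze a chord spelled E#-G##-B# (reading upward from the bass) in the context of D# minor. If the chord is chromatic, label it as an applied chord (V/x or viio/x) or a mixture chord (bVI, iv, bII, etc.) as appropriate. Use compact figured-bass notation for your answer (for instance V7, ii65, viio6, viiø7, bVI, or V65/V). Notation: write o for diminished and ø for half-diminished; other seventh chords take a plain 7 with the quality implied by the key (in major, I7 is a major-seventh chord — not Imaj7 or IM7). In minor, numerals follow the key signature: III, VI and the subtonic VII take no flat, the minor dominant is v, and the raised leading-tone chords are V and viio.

V/V

Stacked in thirds the chord is E#-G##-B#: a major triad on E#.
E# is not a diatonic chord root with this quality in D# minor, but it lies a perfect fifth above A# (V), so the chord functions as an applied dominant of V.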